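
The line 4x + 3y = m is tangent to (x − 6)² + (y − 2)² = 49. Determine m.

The line touches the circle iff its distance from (6, 2) is 7:
|4·6 + 3·2 − m| / √25 = 7
|m − (30)| = 7·5, so m = 65 or m = −5.

m = −5 or m = 65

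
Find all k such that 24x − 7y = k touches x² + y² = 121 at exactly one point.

k = −275 or k = 275

Tangency holds when the distance from the centre (0, 0) to the line equals the radius 11:
|24·0 − 7·0 − k| / √625 = 11
|k| = 11·25, so k = 275 or k = −275.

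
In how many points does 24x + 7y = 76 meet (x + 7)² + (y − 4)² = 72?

Substituting the line into the circle gives 625x² − 1618x + 1177 = 0.
Δ = 2617924 − 2942500 = −324576.
No real roots: the line does not meet the circle.

0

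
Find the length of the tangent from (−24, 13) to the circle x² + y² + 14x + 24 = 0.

√433

The centre is (−7, 0) and r = 5. The square of the distance from P to the centre is 289 + 169 = 458.
Power of the point: PT² = |PO|² − r² = 433, so PT = √433.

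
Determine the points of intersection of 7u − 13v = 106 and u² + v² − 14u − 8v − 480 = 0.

(−9, −13) and (30, 8)

Express v = (−106 + 7u)/13 and substitute into the circle:
218u² − 4578u − 58860 = 0  ⟹  u² − 21u − 270 = 0
u = 30 or u = −9, giving (30, 8) and (−9, −13).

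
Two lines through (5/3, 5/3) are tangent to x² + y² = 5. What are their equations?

x + 2y = 5 and 2x + y = 5

Write the tangent as mx − y + (5/3 − m·(5/3)) = 0 and set its distance from the centre to √5:
(−5/3m − (−5/3))² = 5(m² + 1)
2m² + 5m + 2 = 0, so m = −1/2 or m = −2.
Through (5/3, 5/3) these give x + 2y = 5 and 2x + y = 5.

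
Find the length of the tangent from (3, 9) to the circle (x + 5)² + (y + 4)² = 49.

With centre O = (−5, −4), |OP|² = 233 and r² = 49.
The tangent meets the radius at right angles, so tangent² = |PO|² − r² = 233 − 49 = 184.

2√46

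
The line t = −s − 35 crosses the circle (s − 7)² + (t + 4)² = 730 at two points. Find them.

(−14, −21) and (−10, −25)

Express t = −s − 35 and substitute into the circle:
2s² + 48s + 280 = 0  ⟹  s² + 24s + 140 = 0
s = −10 or s = −14, giving (−10, −25) and (−14, −21).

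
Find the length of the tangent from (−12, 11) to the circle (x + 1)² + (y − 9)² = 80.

With centre O = (−1, 9), |OP|² = 125 and r² = 80.
By the tangent–radius right angle, tangent length = √(|PO|² − r²) = √45 = 3√5.

3√5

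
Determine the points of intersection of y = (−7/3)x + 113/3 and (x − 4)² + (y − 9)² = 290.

From the line, y = (113 − 7x)/3. Substituting:
58x² − 1276x + 4930 = 0  ⟹  x² − 22x + 85 = 0
x = 17 or x = 5, giving (17, −2) and (5, 26).

(5, 26) and (17, −2)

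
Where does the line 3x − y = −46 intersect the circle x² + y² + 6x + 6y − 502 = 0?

(−21, −17) and (−9, 19)

Express y = 3x + 46 and substitute into the circle:
10x² + 300x + 1890 = 0  ⟹  x² + 30x + 189 = 0
x = −9 or x = −21, giving (−9, 19) and (−21, −17).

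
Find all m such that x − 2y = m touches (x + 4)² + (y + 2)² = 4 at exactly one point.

The line touches the circle iff its distance from (−4, −2) is 2:
|1·(−4) − 2·(−2) − m| / √5 = 2
|m| = 2√5.

m = ±2√5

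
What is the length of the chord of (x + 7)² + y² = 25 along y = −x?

The distance from (−7, 0) to the line is 7/√2, and r² = 25.
Half the chord is √(r² − d²) = √(1/2), so the full chord is √2.

√2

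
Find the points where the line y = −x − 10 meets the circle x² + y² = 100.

Express y = −x − 10 and substitute into the circle:
2x² + 20x = 0  ⟹  x² + 10x = 0
x = 0 or x = −10, giving (0, −10) and (−10, 0).

(−10, 0) and (0, −10)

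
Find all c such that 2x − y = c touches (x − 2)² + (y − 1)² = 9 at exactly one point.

The line touches the circle iff its distance from (2, 1) is 3:
|2·2 − 1·1 − c| / √5 = 3
|c − (3)| = 3√5.

c = 3 ± 3√5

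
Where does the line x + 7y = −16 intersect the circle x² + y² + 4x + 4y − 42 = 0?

(−9, −1) and (5, −3)

From the line, y = (−16 − x)/7. Substituting:
50x² + 200x − 2250 = 0  ⟹  x² + 4x − 45 = 0
x = 5 or x = −9, giving (5, −3) and (−9, −1).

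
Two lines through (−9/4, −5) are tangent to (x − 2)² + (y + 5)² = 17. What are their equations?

A line y − (−5) = m(x − (−9/4)) is tangent when its distance from (2, −5) is √17:
(17/4m − (0))² = 17(m² + 1)
m² − 16 = 0, so m = −4 or m = 4.
Through (−9/4, −5) these give 4x + y = −14 and 4x − y = −4.

4x + y = −14 and 4x − y = −4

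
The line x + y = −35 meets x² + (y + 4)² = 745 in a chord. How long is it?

Centre (0, −4), r² = 745. Perpendicular distance d from centre to line = |31| / √2 = 31/√2.
Chord = 2√(r² − d²) = 2·√(529/2) = 23√2.

23√2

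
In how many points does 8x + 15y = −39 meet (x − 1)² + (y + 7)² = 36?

2

Substituting the line into the circle gives 289x² − 1506x − 3519 = 0.
Δ = 2268036 − (−4067964) = 6336000.
Two real roots: the line is a secant.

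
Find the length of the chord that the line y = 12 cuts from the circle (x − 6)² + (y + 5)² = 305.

8

The distance from (6, −5) to the line is 17, and r² = 305.
Half the chord is √(r² − d²) = √(16), so the full chord is 8.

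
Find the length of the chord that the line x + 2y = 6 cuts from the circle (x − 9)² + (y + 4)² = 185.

Substitute y = (6 − x)/2:
5x² − 100x − 220 = 0  ⟹  x² − 20x − 44 = 0
x = 22 or x = −2, giving (22, −8) and (−2, 4).
|(22, −8) − (−2, 4)| = √((24)² + (−12)²) = 12√5.

12√5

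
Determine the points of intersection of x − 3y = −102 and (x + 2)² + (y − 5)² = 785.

Express y = (102 + x)/3 and substitute into the circle:
10x² + 210x + 540 = 0  ⟹  x² + 21x + 54 = 0
x = −3 or x = −18, giving (−3, 33) and (−18, 28).

(−18, 28) and (−3, 33)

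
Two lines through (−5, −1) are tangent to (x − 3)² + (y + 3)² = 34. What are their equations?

Let a tangent through (−5, −1) have slope m. Its distance from (3, −3) must equal √34:
[m·(8) − (−2)]² = 34(m² + 1)
15m² + 16m − 15 = 0, so m = 3/5 or m = −5/3.
Through (−5, −1) these give 3x − 5y = −10 and 5x + 3y = −28.

3x − 5y = −10 and 5x + 3y = −28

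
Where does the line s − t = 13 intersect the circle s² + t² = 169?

Express t = s − 13 and substitute into the circle:
2s² − 26s = 0  ⟹  s² − 13s = 0
s = 13 or s = 0, giving (13, 0) and (0, −13).

(0, −13) and (13, 0)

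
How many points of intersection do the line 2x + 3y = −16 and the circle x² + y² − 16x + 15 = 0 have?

Centre (8, 0), r² = 49. Distance² from centre to line = (32)²/13 = 1024/13.
Since d² > r², the line lies outside the circle.

0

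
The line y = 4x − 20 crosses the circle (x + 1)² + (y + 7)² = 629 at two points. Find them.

(−3, −32) and (9, 16)

Substitute y = 4x − 20:
17x² − 102x − 459 = 0  ⟹  x² − 6x − 27 = 0
x = 9 or x = −3, giving (9, 16) and (−3, −32).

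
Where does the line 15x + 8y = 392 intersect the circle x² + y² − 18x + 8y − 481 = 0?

(16, 19) and (32, −11)

Substitute y = (392 − 15x)/8:
289x² − 13872x + 147968 = 0  ⟹  x² − 48x + 512 = 0
x = 32 or x = 16, giving (32, −11) and (16, 19).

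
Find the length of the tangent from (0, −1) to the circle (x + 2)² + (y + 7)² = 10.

√30

With centre O = (−2, −7), |OP|² = 40 and r² = 10.
By the tangent–radius right angle, tangent length = √(|PO|² − r²) = √30.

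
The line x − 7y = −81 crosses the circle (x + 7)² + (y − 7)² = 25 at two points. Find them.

(−11, 10) and (−4, 11)

From the line, y = (81 + x)/7. Substituting:
50x² + 750x + 2200 = 0  ⟹  x² + 15x + 44 = 0
x = −4 or x = −11, giving (−4, 11) and (−11, 10).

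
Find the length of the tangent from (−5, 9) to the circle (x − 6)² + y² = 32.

Centre (6, 0), r² = 32. |PO|² = (−11)² + (9)² = 202.
The tangent meets the radius at right angles, so tangent² = |PO|² − r² = 202 − 32 = 170.

√170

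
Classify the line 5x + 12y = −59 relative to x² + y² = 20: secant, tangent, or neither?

neither

Substituting the line into the circle gives 169x² + 590x + 601 = 0.
Δ = 348100 − 406276 = −58176.
No real roots: the line does not meet the circle.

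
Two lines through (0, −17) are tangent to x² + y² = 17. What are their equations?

4x + y = −17 and 4x − y = 17

A line y − (−17) = m(x − (0)) is tangent when its distance from (0, 0) is √17:
[m·(0) − (17)]² = 17(m² + 1)
m² − 16 = 0, so m = −4 or m = 4.
Through (0, −17) these give 4x + y = −17 and 4x − y = 17.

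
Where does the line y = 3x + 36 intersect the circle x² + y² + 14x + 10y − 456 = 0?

Substitute y = 3x + 36:
10x² + 260x + 1200 = 0  ⟹  x² + 26x + 120 = 0
x = −6 or x = −20, giving (−6, 18) and (−20, −24).

(−20, −24) and (−6, 18)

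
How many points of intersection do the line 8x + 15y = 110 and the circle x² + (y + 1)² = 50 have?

0

Substituting the line into the circle gives 289x² − 2000x + 4375 = 0.
Δ = 4000000 − 5057500 = −1057500.
No real roots: the line does not meet the circle.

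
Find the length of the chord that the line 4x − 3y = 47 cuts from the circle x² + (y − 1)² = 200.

20

Substitute y = (−47 + 4x)/3:
25x² − 400x + 700 = 0  ⟹  x² − 16x + 28 = 0
x = 14 or x = 2, giving (14, 3) and (2, −13).
Chord length = distance between (14, 3) and (2, −13) = √400 = 20.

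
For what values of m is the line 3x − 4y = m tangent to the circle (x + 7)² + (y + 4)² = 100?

m = −55 or m = 45

For a tangent, require d(centre, line) = r = 10.
|3·(−7) − 4·(−4) − m| / √25 = 10
|m − (−5)| = 10·5, so m = 45 or m = −55.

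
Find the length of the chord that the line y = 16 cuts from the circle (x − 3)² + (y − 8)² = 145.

18

Substitute y = 16:
x² − 6x − 72 = 0
x = 12 or x = −6, giving (12, 16) and (−6, 16).
Chord length = distance between (12, 16) and (−6, 16) = √324 = 18.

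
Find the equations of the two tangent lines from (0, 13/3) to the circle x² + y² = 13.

2x + 3y = 13 and 2x − 3y = −13

Let a tangent through (0, 13/3) have slope m. Its distance from (0, 0) must equal √13:
[m·(0) − (−13/3)]² = 13(m² + 1)
9m² − 4 = 0, so m = −2/3 or m = 2/3.
Through (0, 13/3) these give 2x + 3y = 13 and 2x − 3y = −13.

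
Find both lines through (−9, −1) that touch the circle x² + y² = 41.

Let a tangent through (−9, −1) have slope m. Its distance from (0, 0) must equal √41:
[m·(9) − (1)]² = 41(m² + 1)
20m² − 9m − 20 = 0, so m = 5/4 or m = −4/5.
Through (−9, −1) these give 5x − 4y = −41 and 4x + 5y = −41.

5x − 4y = −41 and 4x + 5y = −41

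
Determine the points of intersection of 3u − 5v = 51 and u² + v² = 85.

From the line, v = (−51 + 3u)/5. Substituting:
34u² − 306u + 476 = 0  ⟹  u² − 9u + 14 = 0
u = 7 or u = 2, giving (7, −6) and (2, −9).

(2, −9) and (7, −6)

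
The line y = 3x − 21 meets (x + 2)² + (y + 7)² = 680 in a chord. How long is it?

Substitute y = 3x − 21:
10x² − 80x − 480 = 0  ⟹  x² − 8x − 48 = 0
x = 12 or x = −4, giving (12, 15) and (−4, −33).
Chord length = distance between (12, 15) and (−4, −33) = √2560 = 16√10.

16√10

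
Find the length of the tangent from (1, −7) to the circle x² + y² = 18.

The centre is (0, 0) and r = 3√2. The square of the distance from P to the centre is 1 + 49 = 50.
The tangent meets the radius at right angles, so tangent² = |PO|² − r² = 50 − 18 = 32.

4√2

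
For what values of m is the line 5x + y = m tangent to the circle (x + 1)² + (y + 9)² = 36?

m = −14 ± 6√26

The line touches the circle iff its distance from (−1, −9) is 6:
|5·(−1) + 1·(−9) − m| / √26 = 6
|m − (−14)| = 6√26.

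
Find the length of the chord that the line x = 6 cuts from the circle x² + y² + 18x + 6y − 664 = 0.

46

The distance from (−9, −3) to the line is 15, and r² = 754.
Chord = 2√(r² − d²) = 2·√(529) = 46.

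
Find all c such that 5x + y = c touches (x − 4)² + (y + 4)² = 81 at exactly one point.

c = 16 ± 9√26

For a tangent, require d(centre, line) = r = 9.
|5·4 + 1·(−4) − c| / √26 = 9
|c − (16)| = 9√26.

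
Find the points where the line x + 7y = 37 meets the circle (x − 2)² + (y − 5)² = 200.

(−12, 7) and (16, 3)

Substitute y = (37 − x)/7:
50x² − 200x − 9600 = 0  ⟹  x² − 4x − 192 = 0
x = 16 or x = −12, giving (16, 3) and (−12, 7).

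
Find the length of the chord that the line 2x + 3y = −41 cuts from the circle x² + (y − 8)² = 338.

2√13

Substitute y = (−41 − 2x)/3:
13x² + 260x + 1183 = 0  ⟹  x² + 20x + 91 = 0
x = −7 or x = −13, giving (−7, −9) and (−13, −5).
Chord length = distance between (−7, −9) and (−13, −5) = √52 = 2√13.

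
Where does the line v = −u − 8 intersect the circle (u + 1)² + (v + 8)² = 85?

(−7, −1) and (6, −14)

Substitute v = −u − 8:
2u² + 2u − 84 = 0  ⟹  u² + u − 42 = 0
u = 6 or u = −7, giving (6, −14) and (−7, −1).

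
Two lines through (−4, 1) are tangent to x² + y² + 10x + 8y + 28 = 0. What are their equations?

3x + 2y = −10 and 2x − 3y = −11

Write the tangent as mx − y + (1 − m·(−4)) = 0 and set its distance from the centre to √13:
[m·(−1) − (−5)]² = 13(m² + 1)
6m² + 5m − 6 = 0, so m = −3/2 or m = 2/3.
With m = −3/2: 3x + 2y = −10. With m = 2/3: 2x − 3y = −11.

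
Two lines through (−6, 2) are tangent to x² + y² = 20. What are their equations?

x − 2y = −10 and 2x + y = −10

Let a tangent through (−6, 2) have slope m. Its distance from (0, 0) must equal 2√5:
(6m − (−2))² = 20(m² + 1)
2m² + 3m − 2 = 0, so m = 1/2 or m = −2.
Through (−6, 2) these give x − 2y = −10 and 2x + y = −10.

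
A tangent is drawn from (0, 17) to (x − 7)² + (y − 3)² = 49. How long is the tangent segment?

Centre (7, 3), r² = 49. |PO|² = (−7)² + (14)² = 245.
Power of the point: PT² = |PO|² − r² = 196, so PT = 14.

14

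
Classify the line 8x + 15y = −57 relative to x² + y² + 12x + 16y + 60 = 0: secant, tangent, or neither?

Substituting the line into the circle gives 289x² + 1692x + 3069 = 0.
Discriminant = (1692)² − 4·289·(3069) = −684900 < 0.
No real roots: the line does not meet the circle.

neither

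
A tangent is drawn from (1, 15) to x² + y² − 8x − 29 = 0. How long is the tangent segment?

3√21

With centre O = (4, 0), |OP|² = 234 and r² = 45.
The tangent meets the radius at right angles, so tangent² = |PO|² − r² = 234 − 45 = 189.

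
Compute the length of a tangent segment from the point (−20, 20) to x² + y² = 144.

The centre is (0, 0) and r = 12. The square of the distance from P to the centre is 400 + 400 = 800.
The tangent meets the radius at right angles, so tangent² = |PO|² − r² = 800 − 144 = 656.

4√41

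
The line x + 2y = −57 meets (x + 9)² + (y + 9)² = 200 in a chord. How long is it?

Express y = (−57 − x)/2 and substitute into the circle:
5x² + 150x + 1045 = 0  ⟹  x² + 30x + 209 = 0
x = −11 or x = −19, giving (−11, −23) and (−19, −19).
Chord length = distance between (−11, −23) and (−19, −19) = √80 = 4√5.

4√5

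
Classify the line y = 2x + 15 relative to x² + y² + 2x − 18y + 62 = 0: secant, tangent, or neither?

secant

d² = (2·(−1) − 1·9 − (−15))²/5 = 16/5; r² = 20.
Since d² < r², the line cuts the circle twice.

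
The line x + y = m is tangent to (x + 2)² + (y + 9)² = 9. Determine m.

Tangency holds when the distance from the centre (−2, −9) to the line equals the radius 3:
|1·(−2) + 1·(−9) − m| / √2 = 3
|m − (−11)| = 3√2.

m = −11 ± 3√2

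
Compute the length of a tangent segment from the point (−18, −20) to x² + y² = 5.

With centre O = (0, 0), |OP|² = 724 and r² = 5.
Power of the point: PT² = |PO|² − r² = 719, so PT = √719.

√719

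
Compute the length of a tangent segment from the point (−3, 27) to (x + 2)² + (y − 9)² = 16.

Centre (−2, 9), r² = 16. |PO|² = (−1)² + (18)² = 325.
The tangent meets the radius at right angles, so tangent² = |PO|² − r² = 325 − 16 = 309.

√309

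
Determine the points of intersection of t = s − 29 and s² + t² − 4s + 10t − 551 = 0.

(0, −29) and (26, −3)

Express t = s − 29 and substitute into the circle:
2s² − 52s = 0  ⟹  s² − 26s = 0
s = 26 or s = 0, giving (26, −3) and (0, −29).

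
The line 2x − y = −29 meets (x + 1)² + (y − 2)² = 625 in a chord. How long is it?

Centre (−1, 2), r² = 625. Perpendicular distance d from centre to line = |25| / √5 = 25/√5.
Chord = 2√(r² − d²) = 2·√(500) = 20√5.

20√5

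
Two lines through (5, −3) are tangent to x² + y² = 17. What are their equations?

4x + y = 17 and x − 4y = 17

A line y − (−3) = m(x − (5)) is tangent when its distance from (0, 0) is √17:
(−5m − (3))² = 17(m² + 1)
4m² + 15m − 4 = 0, so m = −4 or m = 1/4.
With m = −4: 4x + y = 17. With m = 1/4: x − 4y = 17.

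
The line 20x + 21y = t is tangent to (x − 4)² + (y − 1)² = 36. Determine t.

t = −73 or t = 275

The line touches the circle iff its distance from (4, 1) is 6:
|20·4 + 21·1 − t| / √841 = 6
|t − (101)| = 6·29, so t = 275 or t = −73.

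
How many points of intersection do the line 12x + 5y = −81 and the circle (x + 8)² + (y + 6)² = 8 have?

0

Centre (−8, −6), r² = 8. Distance² from centre to line = (−45)²/169 = 2025/169.
Since d² > r², the line lies outside the circle.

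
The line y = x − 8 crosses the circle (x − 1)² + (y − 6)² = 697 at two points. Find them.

From the line, y = x − 8. Substituting:
2x² − 30x − 500 = 0  ⟹  x² − 15x − 250 = 0
x = 25 or x = −10, giving (25, 17) and (−10, −18).

(−10, −18) and (25, 17)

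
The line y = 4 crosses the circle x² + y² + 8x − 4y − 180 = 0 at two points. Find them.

Substitute y = 4:
x² + 8x − 180 = 0
x = 10 or x = −18, giving (10, 4) and (−18, 4).

(−18, 4) and (10, 4)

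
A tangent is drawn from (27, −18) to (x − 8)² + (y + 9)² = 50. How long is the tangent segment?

14√2

The centre is (8, −9) and r = 5√2. The square of the distance from P to the centre is 361 + 81 = 442.
Power of the point: PT² = |PO|² − r² = 392, so PT = 14√2.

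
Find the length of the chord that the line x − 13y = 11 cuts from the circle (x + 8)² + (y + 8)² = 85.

√170

The distance from (−8, −8) to the line is 85/√170, and r² = 85.
Chord = 2√(r² − d²) = 2·√(85/2) = √170.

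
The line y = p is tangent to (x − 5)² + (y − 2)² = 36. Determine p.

p = −4 or p = 8

For a tangent, require d(centre, line) = r = 6.
|0·5 + 1·2 − p| / √1 = 6
|p − (2)| = 6, so p = 8 or p = −4.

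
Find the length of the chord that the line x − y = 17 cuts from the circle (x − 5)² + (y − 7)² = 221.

Centre (5, 7), r² = 221. Perpendicular distance d from centre to line = |−19| / √2 = 19/√2.
Chord = 2√(r² − d²) = 2·√(81/2) = 9√2.

9√2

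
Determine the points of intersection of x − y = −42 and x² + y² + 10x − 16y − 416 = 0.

(−26, 16) and (−13, 29)

Express y = x + 42 and substitute into the circle:
2x² + 78x + 676 = 0  ⟹  x² + 39x + 338 = 0
x = −13 or x = −26, giving (−13, 29) and (−26, 16).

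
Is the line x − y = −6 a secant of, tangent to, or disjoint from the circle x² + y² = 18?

tangent

Centre (0, 0), r² = 18. Distance² from centre to line = (6)²/2 = 18.
Since d² = r², the line is tangent.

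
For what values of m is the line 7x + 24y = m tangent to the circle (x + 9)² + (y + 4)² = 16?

m = −259 or m = −59

Tangency holds when the distance from the centre (−9, −4) to the line equals the radius 4:
|7·(−9) + 24·(−4) − m| / √625 = 4
|m − (−159)| = 4·25, so m = −59 or m = −259.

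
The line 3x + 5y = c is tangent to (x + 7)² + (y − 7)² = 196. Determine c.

c = 14 ± 14√34

Tangency holds when the distance from the centre (−7, 7) to the line equals the radius 14:
|3·(−7) + 5·7 − c| / √34 = 14
|c − (14)| = 14√34.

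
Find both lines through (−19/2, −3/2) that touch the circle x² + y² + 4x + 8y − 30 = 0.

x − y = −8 and 7x + y = −68

A line y − (−3/2) = m(x − (−19/2)) is tangent when its distance from (−2, −4) is 5√2:
(15/2m − (−5/2))² = 50(m² + 1)
m² + 6m − 7 = 0, so m = 1 or m = −7.
Through (−19/2, −3/2) these give x − y = −8 and 7x + y = −68.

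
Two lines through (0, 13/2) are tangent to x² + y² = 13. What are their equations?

3x + 2y = 13 and 3x − 2y = −13

A line y − (13/2) = m(x − (0)) is tangent when its distance from (0, 0) is √13:
[m·(0) − (−13/2)]² = 13(m² + 1)
4m² − 9 = 0, so m = −3/2 or m = 3/2.
Through (0, 13/2) these give 3x + 2y = 13 and 3x − 2y = −13.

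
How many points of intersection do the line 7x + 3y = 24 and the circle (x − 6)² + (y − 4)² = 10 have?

Substituting the line into the circle gives 58x² − 276x + 378 = 0.
Δ = 76176 − 87696 = −11520.
No real roots: the line does not meet the circle.

0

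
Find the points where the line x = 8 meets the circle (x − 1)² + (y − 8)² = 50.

(8, 7) and (8, 9)

The line gives x = 8. Substituting into the circle:
y² − 16y + 63 = 0
y = 9 or y = 7, giving (8, 9) and (8, 7).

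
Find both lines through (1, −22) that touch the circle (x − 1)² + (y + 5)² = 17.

Write the tangent as mx − y + (−22 − m·(1)) = 0 and set its distance from the centre to √17:
(0m − (17))² = 17(m² + 1)
m² − 16 = 0, so m = 4 or m = −4.
With m = 4: 4x − y = 26. With m = −4: 4x + y = −18.

4x − y = 26 and 4x + y = −18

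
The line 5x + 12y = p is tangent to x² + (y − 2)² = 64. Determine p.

The line touches the circle iff its distance from (0, 2) is 8:
|5·0 + 12·2 − p| / √169 = 8
|p − (24)| = 8·13, so p = 128 or p = −80.

p = −80 or p = 128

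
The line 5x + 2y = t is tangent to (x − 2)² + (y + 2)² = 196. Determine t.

The line touches the circle iff its distance from (2, −2) is 14:
|5·2 + 2·(−2) − t| / √29 = 14
|t − (6)| = 14√29.

t = 6 ± 14√29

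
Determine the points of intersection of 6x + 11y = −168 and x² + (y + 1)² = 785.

Substitute y = (−168 − 6x)/11:
157x² + 1884x − 70336 = 0  ⟹  x² + 12x − 448 = 0
x = 16 or x = −28, giving (16, −24) and (−28, 0).

(−28, 0) and (16, −24)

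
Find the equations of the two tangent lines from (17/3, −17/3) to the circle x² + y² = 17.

A line y − (−17/3) = m(x − (17/3)) is tangent when its distance from (0, 0) is √17:
[m·(−17/3) − (17/3)]² = 17(m² + 1)
4m² + 17m + 4 = 0, so m = −4 or m = −1/4.
Through (17/3, −17/3) these give 4x + y = 17 and x + 4y = −17.

4x + y = 17 and x + 4y = −17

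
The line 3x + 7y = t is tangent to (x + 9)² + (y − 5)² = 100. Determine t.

Tangency holds when the distance from the centre (−9, 5) to the line equals the radius 10:
|3·(−9) + 7·5 − t| / √58 = 10
|t − (8)| = 10√58.

t = 8 ± 10√58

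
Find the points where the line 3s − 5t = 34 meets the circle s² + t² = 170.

Express t = (−34 + 3s)/5 and substitute into the circle:
34s² − 204s − 3094 = 0  ⟹  s² − 6s − 91 = 0
s = 13 or s = −7, giving (13, 1) and (−7, −11).

(−7, −11) and (13, 1)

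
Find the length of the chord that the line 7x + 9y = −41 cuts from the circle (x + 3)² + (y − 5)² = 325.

3√130

From the line, y = (−41 − 7x)/9. Substituting:
130x² + 1690x − 18200 = 0  ⟹  x² + 13x − 140 = 0
x = 7 or x = −20, giving (7, −10) and (−20, 11).
Chord length = distance between (7, −10) and (−20, 11) = √1170 = 3√130.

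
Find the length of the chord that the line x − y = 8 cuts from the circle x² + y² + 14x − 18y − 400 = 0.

The distance from (−7, 9) to the line is 24/√2, and r² = 530.
Chord = 2√(r² − d²) = 2·√(242) = 22√2.

22√2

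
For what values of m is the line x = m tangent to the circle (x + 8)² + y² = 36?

m = −14 or m = −2

For a tangent, require d(centre, line) = r = 6.
|1·(−8) + 0·0 − m| / √1 = 6
|m − (−8)| = 6, so m = −2 or m = −14.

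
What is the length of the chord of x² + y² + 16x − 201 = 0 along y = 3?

Centre (−8, 0), r² = 265. Perpendicular distance d from centre to line = |−3| / √1 = 3.
Half the chord is √(r² − d²) = √(256), so the full chord is 32.

32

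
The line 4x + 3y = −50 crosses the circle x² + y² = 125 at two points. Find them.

Substitute y = (−50 − 4x)/3:
25x² + 400x + 1375 = 0  ⟹  x² + 16x + 55 = 0
x = −5 or x = −11, giving (−5, −10) and (−11, −2).

(−11, −2) and (−5, −10)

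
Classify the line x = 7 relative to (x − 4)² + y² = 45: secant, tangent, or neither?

d² = (1·4 + 0·0 − (7))² = 9; r² = 45.
Since d² < r², the line cuts the circle twice.

secant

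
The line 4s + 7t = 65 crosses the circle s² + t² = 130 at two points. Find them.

(−3, 11) and (11, 3)

Substitute t = (65 − 4s)/7:
65s² − 520s − 2145 = 0  ⟹  s² − 8s − 33 = 0
s = 11 or s = −3, giving (11, 3) and (−3, 11).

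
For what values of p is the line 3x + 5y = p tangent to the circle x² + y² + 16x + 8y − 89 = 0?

Tangency holds when the distance from the centre (−8, −4) to the line equals the radius 13:
|3·(−8) + 5·(−4) − p| / √34 = 13
|p − (−44)| = 13√34.

p = −44 ± 13√34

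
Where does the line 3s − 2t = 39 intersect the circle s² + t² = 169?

(5, −12) and (13, 0)

Express t = (−39 + 3s)/2 and substitute into the circle:
13s² − 234s + 845 = 0  ⟹  s² − 18s + 65 = 0
s = 13 or s = 5, giving (13, 0) and (5, −12).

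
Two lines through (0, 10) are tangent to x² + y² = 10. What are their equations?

3x − y = −10 and 3x + y = 10

Write the tangent as mx − y + (10 − m·(0)) = 0 and set its distance from the centre to √10:
(0m − (−10))² = 10(m² + 1)
m² − 9 = 0, so m = 3 or m = −3.
With m = 3: 3x − y = −10. With m = −3: 3x + y = 10.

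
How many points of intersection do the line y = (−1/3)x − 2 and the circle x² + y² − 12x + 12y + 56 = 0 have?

Centre (6, −6), r² = 16. Distance² from centre to line = (−6)²/10 = 18/5.
Since d² < r², the line cuts the circle twice.

2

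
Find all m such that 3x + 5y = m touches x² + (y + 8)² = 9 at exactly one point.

m = −40 ± 3√34

The line touches the circle iff its distance from (0, −8) is 3:
|3·0 + 5·(−8) − m| / √34 = 3
|m − (−40)| = 3√34.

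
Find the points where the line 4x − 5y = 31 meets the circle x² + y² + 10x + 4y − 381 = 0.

From the line, y = (−31 + 4x)/5. Substituting:
41x² + 82x − 9184 = 0  ⟹  x² + 2x − 224 = 0
x = 14 or x = −16, giving (14, 5) and (−16, −19).

(−16, −19) and (14, 5)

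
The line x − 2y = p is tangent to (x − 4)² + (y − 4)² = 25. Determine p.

The line touches the circle iff its distance from (4, 4) is 5:
|1·4 − 2·4 − p| / √5 = 5
|p − (−4)| = 5√5.

p = −4 ± 5√5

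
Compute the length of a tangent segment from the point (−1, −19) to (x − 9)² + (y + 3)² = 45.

The centre is (9, −3) and r = 3√5. The square of the distance from P to the centre is 100 + 256 = 356.
The tangent meets the radius at right angles, so tangent² = |PO|² − r² = 356 − 45 = 311.

√311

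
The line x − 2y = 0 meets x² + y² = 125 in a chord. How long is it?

10√5

The distance from (0, 0) to the line is 0/√5, and r² = 125.
Chord = 2√(r² − d²) = 2·√(125) = 10√5.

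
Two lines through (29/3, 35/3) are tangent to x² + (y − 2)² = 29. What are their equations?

A line y − (35/3) = m(x − (29/3)) is tangent when its distance from (0, 2) is √29:
(−29/3m − (−29/3))² = 29(m² + 1)
10m² − 29m + 10 = 0, so m = 5/2 or m = 2/5.
With m = 5/2: 5x − 2y = 25. With m = 2/5: 2x − 5y = −39.

5x − 2y = 25 and 2x − 5y = −39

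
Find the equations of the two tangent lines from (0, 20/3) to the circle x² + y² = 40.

x + 3y = 20 and x − 3y = −20

Write the tangent as mx − y + (20/3 − m·(0)) = 0 and set its distance from the centre to 2√10:
(0m − (−20/3))² = 40(m² + 1)
9m² − 1 = 0, so m = −1/3 or m = 1/3.
With m = −1/3: x + 3y = 20. With m = 1/3: x − 3y = −20.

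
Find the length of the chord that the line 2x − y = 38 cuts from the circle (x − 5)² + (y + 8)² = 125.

The distance from (5, −8) to the line is 20/√5, and r² = 125.
Chord = 2√(r² − d²) = 2·√(45) = 6√5.

6√5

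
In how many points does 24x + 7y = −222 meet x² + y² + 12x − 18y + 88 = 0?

0

Centre (−6, 9), r² = 29. Distance² from centre to line = (141)²/625 = 19881/625.
Since d² > r², the line lies outside the circle.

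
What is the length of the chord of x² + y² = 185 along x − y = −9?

17√2

The distance from (0, 0) to the line is 9/√2, and r² = 185.
Chord = 2√(r² − d²) = 2·√(289/2) = 17√2.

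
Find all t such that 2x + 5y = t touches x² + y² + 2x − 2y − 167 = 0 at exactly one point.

t = 3 ± 13√29

The line touches the circle iff its distance from (−1, 1) is 13:
|2·(−1) + 5·1 − t| / √29 = 13
|t − (3)| = 13√29.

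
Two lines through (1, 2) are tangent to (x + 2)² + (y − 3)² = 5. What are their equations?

A line y − (2) = m(x − (1)) is tangent when its distance from (−2, 3) is √5:
[m·(−3) − (1)]² = 5(m² + 1)
2m² + 3m − 2 = 0, so m = 1/2 or m = −2.
With m = 1/2: x − 2y = −3. With m = −2: 2x + y = 4.

x − 2y = −3 and 2x + y = 4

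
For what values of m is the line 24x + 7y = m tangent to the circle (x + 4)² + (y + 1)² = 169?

m = −428 or m = 222

Tangency holds when the distance from the centre (−4, −1) to the line equals the radius 13:
|24·(−4) + 7·(−1) − m| / √625 = 13
|m − (−103)| = 13·25, so m = 222 or m = −428.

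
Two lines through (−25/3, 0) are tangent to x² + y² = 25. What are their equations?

Write the tangent as mx − y + (0 − m·(−25/3)) = 0 and set its distance from the centre to 5:
[m·(25/3) − (0)]² = 25(m² + 1)
16m² − 9 = 0, so m = 3/4 or m = −3/4.
Through (−25/3, 0) these give 3x − 4y = −25 and 3x + 4y = −25.

3x − 4y = −25 and 3x + 4y = −25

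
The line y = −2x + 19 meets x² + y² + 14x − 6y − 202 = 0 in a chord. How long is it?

8√5

The distance from (−7, 3) to the line is 30/√5, and r² = 260.
Chord = 2√(r² − d²) = 2·√(80) = 8√5.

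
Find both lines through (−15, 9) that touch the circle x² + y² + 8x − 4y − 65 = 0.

A line y − (9) = m(x − (−15)) is tangent when its distance from (−4, 2) is √85:
[m·(11) − (−7)]² = 85(m² + 1)
18m² + 77m − 18 = 0, so m = 2/9 or m = −9/2.
With m = 2/9: 2x − 9y = −111. With m = −9/2: 9x + 2y = −117.

2x − 9y = −111 and 9x + 2y = −117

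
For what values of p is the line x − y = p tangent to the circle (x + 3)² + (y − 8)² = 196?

For a tangent, require d(centre, line) = r = 14.
|1·(−3) − 1·8 − p| / √2 = 14
|p − (−11)| = 14√2.

p = −11 ± 14√2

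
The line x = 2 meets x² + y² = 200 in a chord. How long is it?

28

The line gives x = 2. Substituting into the circle:
y² − 196 = 0
y = 14 or y = −14, giving (2, 14) and (2, −14).
|(2, 14) − (2, −14)| = √((0)² + (28)²) = 28.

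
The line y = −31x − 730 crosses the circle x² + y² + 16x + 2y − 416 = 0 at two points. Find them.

(−24, 14) and (−23, −17)

From the line, y = −31x − 730. Substituting:
962x² + 45214x + 531024 = 0  ⟹  x² + 47x + 552 = 0
x = −23 or x = −24, giving (−23, −17) and (−24, 14).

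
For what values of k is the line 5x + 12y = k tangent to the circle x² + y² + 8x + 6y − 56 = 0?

Tangency holds when the distance from the centre (−4, −3) to the line equals the radius 9:
|5·(−4) + 12·(−3) − k| / √169 = 9
|k − (−56)| = 9·13, so k = 61 or k = −173.

k = −173 or k = 61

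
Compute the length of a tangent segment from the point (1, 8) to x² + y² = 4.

The centre is (0, 0) and r = 2. The square of the distance from P to the centre is 1 + 64 = 65.
By the tangent–radius right angle, tangent length = √(|PO|² − r²) = √61.

√61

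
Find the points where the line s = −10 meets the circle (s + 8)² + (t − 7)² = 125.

The line gives s = −10. Substituting into the circle:
t² − 14t − 72 = 0
t = 18 or t = −4, giving (−10, 18) and (−10, −4).

(−10, −4) and (−10, 18)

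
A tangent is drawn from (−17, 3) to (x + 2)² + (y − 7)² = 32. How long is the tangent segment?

With centre O = (−2, 7), |OP|² = 241 and r² = 32.
Power of the point: PT² = |PO|² − r² = 209, so PT = √209.

√209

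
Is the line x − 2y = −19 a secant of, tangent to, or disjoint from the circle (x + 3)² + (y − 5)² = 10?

Substituting the line into the circle gives 5x² + 42x + 77 = 0.
Discriminant = (42)² − 4·5·(77) = 224 > 0.
Two real roots: the line is a secant.

secant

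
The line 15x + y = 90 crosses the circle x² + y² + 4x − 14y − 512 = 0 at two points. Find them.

(4, 30) and (7, −15)

From the line, y = −15x + 90. Substituting:
226x² − 2486x + 6328 = 0  ⟹  x² − 11x + 28 = 0
x = 7 or x = 4, giving (7, −15) and (4, 30).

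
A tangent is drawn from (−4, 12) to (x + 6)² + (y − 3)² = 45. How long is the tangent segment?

The centre is (−6, 3) and r = 3√5. The square of the distance from P to the centre is 4 + 81 = 85.
The tangent meets the radius at right angles, so tangent² = |PO|² − r² = 85 − 45 = 40.

2√10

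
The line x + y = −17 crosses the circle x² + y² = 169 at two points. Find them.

Substitute y = −x − 17:
2x² + 34x + 120 = 0  ⟹  x² + 17x + 60 = 0
x = −5 or x = −12, giving (−5, −12) and (−12, −5).

(−12, −5) and (−5, −12)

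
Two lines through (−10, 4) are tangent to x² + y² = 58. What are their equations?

Let a tangent through (−10, 4) have slope m. Its distance from (0, 0) must equal √58:
[m·(10) − (−4)]² = 58(m² + 1)
21m² + 40m − 21 = 0, so m = 3/7 or m = −7/3.
Through (−10, 4) these give 3x − 7y = −58 and 7x + 3y = −58.

3x − 7y = −58 and 7x + 3y = −58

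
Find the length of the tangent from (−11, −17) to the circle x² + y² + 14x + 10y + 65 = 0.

With centre O = (−7, −5), |OP|² = 160 and r² = 9.
By the tangent–radius right angle, tangent length = √(|PO|² − r²) = √151.

√151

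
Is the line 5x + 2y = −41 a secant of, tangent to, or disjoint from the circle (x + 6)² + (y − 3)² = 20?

d² = (5·(−6) + 2·3 − (−41))²/29 = 289/29; r² = 20.
Since d² < r², the line cuts the circle twice.

secant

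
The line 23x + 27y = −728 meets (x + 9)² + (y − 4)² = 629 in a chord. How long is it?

√1258

Centre (−9, 4), r² = 629. Perpendicular distance d from centre to line = |629| / √1258 = 629/√1258.
Half the chord is √(r² − d²) = √(629/2), so the full chord is √1258.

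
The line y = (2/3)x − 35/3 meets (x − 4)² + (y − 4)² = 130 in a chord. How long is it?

From the line, y = (−35 + 2x)/3. Substituting:
13x² − 260x + 1183 = 0  ⟹  x² − 20x + 91 = 0
x = 13 or x = 7, giving (13, −3) and (7, −7).
Chord length = distance between (13, −3) and (7, −7) = √52 = 2√13.

2√13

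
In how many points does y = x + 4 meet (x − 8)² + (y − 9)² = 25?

d² = (1·8 − 1·9 − (−4))²/2 = 9/2; r² = 25.
Since d² < r², the line cuts the circle twice.

2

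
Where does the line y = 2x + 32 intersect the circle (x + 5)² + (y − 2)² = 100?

From the line, y = 2x + 32. Substituting:
5x² + 130x + 825 = 0  ⟹  x² + 26x + 165 = 0
x = −11 or x = −15, giving (−11, 10) and (−15, 2).

(−15, 2) and (−11, 10)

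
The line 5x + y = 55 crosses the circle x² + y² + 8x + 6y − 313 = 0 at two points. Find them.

Substitute y = −5x + 55:
26x² − 572x + 3042 = 0  ⟹  x² − 22x + 117 = 0
x = 13 or x = 9, giving (13, −10) and (9, 10).

(9, 10) and (13, −10)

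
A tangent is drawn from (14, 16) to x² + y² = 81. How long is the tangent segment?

√371

Centre (0, 0), r² = 81. |PO|² = (14)² + (16)² = 452.
The tangent meets the radius at right angles, so tangent² = |PO|² − r² = 452 − 81 = 371.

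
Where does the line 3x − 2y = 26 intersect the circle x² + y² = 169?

(0, −13) and (12, 5)

Substitute y = (−26 + 3x)/2:
13x² − 156x = 0  ⟹  x² − 12x = 0
x = 12 or x = 0, giving (12, 5) and (0, −13).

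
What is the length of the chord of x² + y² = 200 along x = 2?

The line gives x = 2. Substituting into the circle:
y² − 196 = 0
y = 14 or y = −14, giving (2, 14) and (2, −14).
Chord length = distance between (2, 14) and (2, −14) = √784 = 28.

28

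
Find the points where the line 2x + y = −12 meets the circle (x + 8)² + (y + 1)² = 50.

From the line, y = −2x − 12. Substituting:
5x² + 60x + 135 = 0  ⟹  x² + 12x + 27 = 0
x = −3 or x = −9, giving (−3, −6) and (−9, 6).

(−9, 6) and (−3, −6)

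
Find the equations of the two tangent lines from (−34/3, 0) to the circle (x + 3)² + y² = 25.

A line y − (0) = m(x − (−34/3)) is tangent when its distance from (−3, 0) is 5:
(25/3m − (0))² = 25(m² + 1)
16m² − 9 = 0, so m = −3/4 or m = 3/4.
With m = −3/4: 3x + 4y = −34. With m = 3/4: 3x − 4y = −34.

3x + 4y = −34 and 3x − 4y = −34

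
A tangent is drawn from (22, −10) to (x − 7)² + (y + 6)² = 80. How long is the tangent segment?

With centre O = (7, −6), |OP|² = 241 and r² = 80.
Power of the point: PT² = |PO|² − r² = 161, so PT = √161.

√161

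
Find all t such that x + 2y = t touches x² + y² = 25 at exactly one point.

For a tangent, require d(centre, line) = r = 5.
|1·0 + 2·0 − t| / √5 = 5
|t| = 5√5.

t = ±5√5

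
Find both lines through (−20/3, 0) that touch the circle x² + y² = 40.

Write the tangent as mx − y + (0 − m·(−20/3)) = 0 and set its distance from the centre to 2√10:
(20/3m − (0))² = 40(m² + 1)
m² − 9 = 0, so m = 3 or m = −3.
With m = 3: 3x − y = −20. With m = −3: 3x + y = −20.

3x − y = −20 and 3x + y = −20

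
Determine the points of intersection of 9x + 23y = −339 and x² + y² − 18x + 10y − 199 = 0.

(−7, −12) and (16, −21)

Express y = (−339 − 9x)/23 and substitute into the circle:
610x² − 5490x − 68320 = 0  ⟹  x² − 9x − 112 = 0
x = 16 or x = −7, giving (16, −21) and (−7, −12).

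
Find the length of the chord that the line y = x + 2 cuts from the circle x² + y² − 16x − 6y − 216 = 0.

23√2

The distance from (8, 3) to the line is 7/√2, and r² = 289.
Half the chord is √(r² − d²) = √(529/2), so the full chord is 23√2.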